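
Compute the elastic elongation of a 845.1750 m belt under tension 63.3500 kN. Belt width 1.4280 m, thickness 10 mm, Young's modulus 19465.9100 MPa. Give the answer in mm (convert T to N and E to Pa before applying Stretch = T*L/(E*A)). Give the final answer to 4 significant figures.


A = 1.4280 * 0.01 = 0.01428 m^2
Stretch = 63.3500*1000 * 845.1750 / (19465.9100e6 * 0.01428) * 1000
Stretch = 192.6 mm


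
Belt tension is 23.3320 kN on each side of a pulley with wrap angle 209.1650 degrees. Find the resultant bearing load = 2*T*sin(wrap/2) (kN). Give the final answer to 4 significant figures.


F = 2 * 23.3320 * sin(209.1650/2 deg)
F = 45.16 kN


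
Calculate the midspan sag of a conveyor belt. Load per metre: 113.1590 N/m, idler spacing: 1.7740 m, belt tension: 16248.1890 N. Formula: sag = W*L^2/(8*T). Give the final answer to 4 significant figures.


sag = 113.1590 * 1.7740^2 / (8 * 16248.1890)
sag = 0.002740 m


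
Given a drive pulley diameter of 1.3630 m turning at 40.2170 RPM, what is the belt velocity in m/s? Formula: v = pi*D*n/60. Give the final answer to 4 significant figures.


v = pi * 1.3630 * 40.2170 / 60
v = 2.870 m/s


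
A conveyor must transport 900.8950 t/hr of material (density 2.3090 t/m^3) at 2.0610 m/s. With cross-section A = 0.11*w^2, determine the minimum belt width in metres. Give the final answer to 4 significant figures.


A_req = 900.8950 / (2.0610 * 2.3090 * 3600) = 0.052586 m^2
w = sqrt(0.052586 / 0.11)
w = 0.6914 m


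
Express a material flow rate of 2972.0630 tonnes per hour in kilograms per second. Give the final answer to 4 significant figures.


m_dot = 2972.0630 * 1000 / 3600
m_dot = 825.6 kg/s


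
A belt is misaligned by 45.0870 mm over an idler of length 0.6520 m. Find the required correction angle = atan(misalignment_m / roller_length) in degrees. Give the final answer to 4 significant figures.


misalign_m = 45.0870 / 1000 = 0.045087 m
angle = atan(0.045087 / 0.6520)
angle = 3.956 deg


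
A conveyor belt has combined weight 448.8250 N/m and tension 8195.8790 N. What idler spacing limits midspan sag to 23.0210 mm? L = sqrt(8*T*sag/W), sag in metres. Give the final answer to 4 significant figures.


sag = 23.0210/1000 = 0.023021 m
L = sqrt(8 * 8195.8790 * 0.023021 / 448.8250)
L = 1.834 m


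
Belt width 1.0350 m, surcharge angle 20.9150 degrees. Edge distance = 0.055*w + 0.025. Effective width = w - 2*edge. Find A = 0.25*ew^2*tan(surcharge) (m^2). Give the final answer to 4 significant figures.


edge = 0.055*1.0350 + 0.025 = 0.081925 m
ew = 1.0350 - 2*0.081925 = 0.87115 m
A = 0.25 * 0.87115^2 * tan(20.9150 deg)
A = 0.07251 m^2


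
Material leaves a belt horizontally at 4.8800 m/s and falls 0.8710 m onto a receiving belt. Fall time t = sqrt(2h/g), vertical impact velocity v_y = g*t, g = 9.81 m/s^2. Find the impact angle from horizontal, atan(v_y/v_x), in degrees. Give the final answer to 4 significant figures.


t = sqrt(2*0.8710/9.81) = 0.421395 s
v_y = 9.81 * 0.421395 = 4.13388 m/s
angle = atan(4.13388 / 4.8800) = 40.27 deg


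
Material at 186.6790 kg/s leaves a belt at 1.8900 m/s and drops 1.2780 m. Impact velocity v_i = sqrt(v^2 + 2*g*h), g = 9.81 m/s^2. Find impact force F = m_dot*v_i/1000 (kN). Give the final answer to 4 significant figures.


v_i = sqrt(1.8900^2 + 2*9.81*1.2780) = 5.35224 m/s
F = 186.6790 * 5.35224 / 1000
F = 0.9992 kN


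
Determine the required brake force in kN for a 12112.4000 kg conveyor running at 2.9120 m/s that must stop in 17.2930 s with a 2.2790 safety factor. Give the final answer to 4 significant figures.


F = 12112.4000 * 2.9120 / 17.2930 * 2.2790 / 1000
F = 4.648 kN


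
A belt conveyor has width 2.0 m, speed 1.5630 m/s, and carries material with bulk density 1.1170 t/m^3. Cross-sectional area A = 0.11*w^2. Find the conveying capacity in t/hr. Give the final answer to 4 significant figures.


A = 0.11 * 2.0^2 = 0.44 m^2
C = 0.44 * 1.5630 * 1.1170 * 3600
C = 2765 t/hr


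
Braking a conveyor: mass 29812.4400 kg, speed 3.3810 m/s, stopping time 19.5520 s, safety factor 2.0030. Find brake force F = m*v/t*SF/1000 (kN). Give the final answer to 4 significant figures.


F = 29812.4400 * 3.3810 / 19.5520 * 2.0030 / 1000
F = 10.33 kN


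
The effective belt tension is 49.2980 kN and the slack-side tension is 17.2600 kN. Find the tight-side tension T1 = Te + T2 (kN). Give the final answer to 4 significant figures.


T1 = Te + T2 = 49.2980 + 17.2600
T1 = 66.56 kN


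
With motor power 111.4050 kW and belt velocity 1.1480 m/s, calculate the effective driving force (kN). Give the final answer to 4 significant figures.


Te = P / v = 111.4050 / 1.1480
Te = 97.04 kN


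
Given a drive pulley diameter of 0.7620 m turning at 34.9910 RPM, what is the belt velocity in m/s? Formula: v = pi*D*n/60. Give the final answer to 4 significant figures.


v = pi * 0.7620 * 34.9910 / 60
v = 1.396 m/s


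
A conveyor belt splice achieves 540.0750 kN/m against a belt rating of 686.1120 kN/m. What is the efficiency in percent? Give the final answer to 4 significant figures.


Eff = 540.0750 / 686.1120 * 100
Eff = 78.72 %


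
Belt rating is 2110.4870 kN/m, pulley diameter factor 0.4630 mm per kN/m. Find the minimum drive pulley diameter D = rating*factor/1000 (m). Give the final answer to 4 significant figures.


D = 2110.4870 * 0.4630 / 1000
D = 0.9772 m


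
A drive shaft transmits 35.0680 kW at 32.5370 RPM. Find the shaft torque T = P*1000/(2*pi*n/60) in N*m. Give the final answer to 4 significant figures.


omega = 2*pi*32.5370/60 = 3.40727 rad/s
T = 35.0680*1000 / 3.40727
T = 10290 N*m


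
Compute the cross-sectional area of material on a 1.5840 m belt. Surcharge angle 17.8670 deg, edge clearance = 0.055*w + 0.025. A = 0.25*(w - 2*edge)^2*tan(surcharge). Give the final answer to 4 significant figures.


edge = 0.055*1.5840 + 0.025 = 0.11212 m
ew = 1.5840 - 2*0.11212 = 1.35976 m
A = 0.25 * 1.35976^2 * tan(17.8670 deg)
A = 0.1490 m^2


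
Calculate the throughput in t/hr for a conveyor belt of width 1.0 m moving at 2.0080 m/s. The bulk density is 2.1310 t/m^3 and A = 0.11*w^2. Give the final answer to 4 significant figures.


A = 0.11 * 1.0^2 = 0.11 m^2
C = 0.11 * 2.0080 * 2.1310 * 3600
C = 1695 t/hr


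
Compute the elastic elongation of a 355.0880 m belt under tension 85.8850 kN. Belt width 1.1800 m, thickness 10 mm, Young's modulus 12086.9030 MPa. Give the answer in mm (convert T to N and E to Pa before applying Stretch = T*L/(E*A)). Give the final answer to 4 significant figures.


A = 1.1800 * 0.01 = 0.01180 m^2
Stretch = 85.8850*1000 * 355.0880 / (12086.9030e6 * 0.01180) * 1000
Stretch = 213.8 mm


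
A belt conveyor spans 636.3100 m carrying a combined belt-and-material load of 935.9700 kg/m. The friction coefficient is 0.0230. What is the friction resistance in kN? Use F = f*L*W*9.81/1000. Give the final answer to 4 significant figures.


F = 0.0230 * 636.3100 * 935.9700 * 9.81 / 1000
F = 134.4 kN


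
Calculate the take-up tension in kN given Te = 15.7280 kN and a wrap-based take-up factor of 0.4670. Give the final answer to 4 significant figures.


T_tu = 15.7280 * 0.4670
T_tu = 7.345 kN


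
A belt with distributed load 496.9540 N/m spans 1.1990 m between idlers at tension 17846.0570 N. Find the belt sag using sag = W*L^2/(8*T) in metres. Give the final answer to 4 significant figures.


sag = 496.9540 * 1.1990^2 / (8 * 17846.0570)
sag = 0.005004 m


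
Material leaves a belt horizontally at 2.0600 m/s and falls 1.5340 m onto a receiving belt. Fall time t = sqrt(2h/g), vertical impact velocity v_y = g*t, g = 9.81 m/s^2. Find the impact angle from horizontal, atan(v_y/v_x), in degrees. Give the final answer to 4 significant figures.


t = sqrt(2*1.5340/9.81) = 0.559233 s
v_y = 9.81 * 0.559233 = 5.48608 m/s
angle = atan(5.48608 / 2.0600) = 69.42 deg


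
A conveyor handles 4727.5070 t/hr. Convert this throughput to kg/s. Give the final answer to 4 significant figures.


m_dot = 4727.5070 * 1000 / 3600
m_dot = 1313 kg/s


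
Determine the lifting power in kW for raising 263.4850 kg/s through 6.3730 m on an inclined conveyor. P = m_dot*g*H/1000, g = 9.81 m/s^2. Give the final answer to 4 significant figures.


P = 263.4850 * 9.81 * 6.3730 / 1000
P = 16.47 kW


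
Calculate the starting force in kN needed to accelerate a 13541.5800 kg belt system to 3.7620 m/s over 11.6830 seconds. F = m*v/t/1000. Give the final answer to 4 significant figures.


F = 13541.5800 * 3.7620 / 11.6830 / 1000
F = 4.360 kN


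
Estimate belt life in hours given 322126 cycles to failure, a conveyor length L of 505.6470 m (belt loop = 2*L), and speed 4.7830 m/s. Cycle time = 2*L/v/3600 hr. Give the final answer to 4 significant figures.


cycle_time = 2 * 505.6470 / 4.7830 / 3600 = 0.058732 hr
life = 322126 * 0.058732 = 18920 hours


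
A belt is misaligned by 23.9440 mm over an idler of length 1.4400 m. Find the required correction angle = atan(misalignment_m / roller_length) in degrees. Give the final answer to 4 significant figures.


misalign_m = 23.9440 / 1000 = 0.023944 m
angle = atan(0.023944 / 1.4400)
angle = 0.9526 deg


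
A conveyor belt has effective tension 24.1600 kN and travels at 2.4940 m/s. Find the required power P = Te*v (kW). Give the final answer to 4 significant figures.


P = Te * v = 24.1600 * 2.4940
P = 60.26 kW


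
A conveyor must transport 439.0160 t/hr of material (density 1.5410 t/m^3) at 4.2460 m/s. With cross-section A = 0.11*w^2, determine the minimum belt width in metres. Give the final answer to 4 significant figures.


A_req = 439.0160 / (4.2460 * 1.5410 * 3600) = 0.0186378 m^2
w = sqrt(0.0186378 / 0.11)
w = 0.4116 m


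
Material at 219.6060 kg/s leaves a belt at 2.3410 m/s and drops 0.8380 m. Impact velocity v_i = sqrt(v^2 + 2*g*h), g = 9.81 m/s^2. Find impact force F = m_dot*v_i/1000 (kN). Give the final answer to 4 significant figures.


v_i = sqrt(2.3410^2 + 2*9.81*0.8380) = 4.68208 m/s
F = 219.6060 * 4.68208 / 1000
F = 1.028 kN


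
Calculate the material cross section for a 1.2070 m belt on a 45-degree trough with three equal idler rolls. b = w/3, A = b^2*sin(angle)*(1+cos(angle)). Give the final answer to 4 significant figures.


b = 1.2070/3 = 0.402333 m
A = 0.402333^2 * sin(45 deg) * (1 + cos(45 deg))
A = 0.1954 m^2


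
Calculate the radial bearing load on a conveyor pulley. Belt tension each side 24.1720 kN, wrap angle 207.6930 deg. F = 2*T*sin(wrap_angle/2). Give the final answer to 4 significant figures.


F = 2 * 24.1720 * sin(207.6930/2 deg)
F = 46.94 kN


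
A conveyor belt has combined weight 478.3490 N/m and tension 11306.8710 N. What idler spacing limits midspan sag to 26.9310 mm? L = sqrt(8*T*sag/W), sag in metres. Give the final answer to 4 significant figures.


sag = 26.9310/1000 = 0.026931 m
L = sqrt(8 * 11306.8710 * 0.026931 / 478.3490)
L = 2.257 m


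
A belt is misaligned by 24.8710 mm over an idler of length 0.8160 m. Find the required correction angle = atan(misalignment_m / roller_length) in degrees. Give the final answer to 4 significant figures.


misalign_m = 24.8710 / 1000 = 0.024871 m
angle = atan(0.024871 / 0.8160)
angle = 1.746 deg


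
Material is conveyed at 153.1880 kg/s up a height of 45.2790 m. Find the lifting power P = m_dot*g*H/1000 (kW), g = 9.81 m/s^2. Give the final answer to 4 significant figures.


P = 153.1880 * 9.81 * 45.2790 / 1000
P = 68.04 kW


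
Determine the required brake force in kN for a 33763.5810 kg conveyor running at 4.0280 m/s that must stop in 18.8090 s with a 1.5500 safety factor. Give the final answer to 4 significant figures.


F = 33763.5810 * 4.0280 / 18.8090 * 1.5500 / 1000
F = 11.21 kN


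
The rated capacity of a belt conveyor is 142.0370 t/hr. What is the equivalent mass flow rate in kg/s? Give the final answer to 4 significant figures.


m_dot = 142.0370 * 1000 / 3600
m_dot = 39.45 kg/s


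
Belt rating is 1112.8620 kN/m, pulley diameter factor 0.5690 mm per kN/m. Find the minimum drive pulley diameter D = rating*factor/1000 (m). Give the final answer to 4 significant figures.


D = 1112.8620 * 0.5690 / 1000
D = 0.6332 m


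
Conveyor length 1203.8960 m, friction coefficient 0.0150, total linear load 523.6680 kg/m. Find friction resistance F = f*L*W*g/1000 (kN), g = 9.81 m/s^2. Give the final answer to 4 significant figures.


F = 0.0150 * 1203.8960 * 523.6680 * 9.81 / 1000
F = 92.77 kN


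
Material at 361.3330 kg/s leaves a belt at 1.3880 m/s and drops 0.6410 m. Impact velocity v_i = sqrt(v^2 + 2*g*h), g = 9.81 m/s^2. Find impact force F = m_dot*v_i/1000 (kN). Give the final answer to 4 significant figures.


v_i = sqrt(1.3880^2 + 2*9.81*0.6410) = 3.80828 m/s
F = 361.3330 * 3.80828 / 1000
F = 1.376 kN


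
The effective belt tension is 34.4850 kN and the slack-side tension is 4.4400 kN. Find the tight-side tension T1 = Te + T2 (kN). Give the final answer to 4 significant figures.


T1 = Te + T2 = 34.4850 + 4.4400
T1 = 38.92 kN


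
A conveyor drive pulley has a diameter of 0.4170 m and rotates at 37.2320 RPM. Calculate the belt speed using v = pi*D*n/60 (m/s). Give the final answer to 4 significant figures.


v = pi * 0.4170 * 37.2320 / 60
v = 0.8129 m/s


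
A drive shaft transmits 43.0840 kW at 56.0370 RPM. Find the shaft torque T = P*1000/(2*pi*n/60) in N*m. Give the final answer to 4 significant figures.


omega = 2*pi*56.0370/60 = 5.86818 rad/s
T = 43.0840*1000 / 5.86818
T = 7342 N*m


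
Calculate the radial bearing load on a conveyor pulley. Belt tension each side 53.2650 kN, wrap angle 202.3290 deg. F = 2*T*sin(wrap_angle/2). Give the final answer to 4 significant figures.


F = 2 * 53.2650 * sin(202.3290/2 deg)
F = 104.5 kN


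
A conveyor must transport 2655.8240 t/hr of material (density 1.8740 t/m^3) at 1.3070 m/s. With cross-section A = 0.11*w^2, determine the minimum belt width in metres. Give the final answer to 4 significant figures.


A_req = 2655.8240 / (1.3070 * 1.8740 * 3600) = 0.301198 m^2
w = sqrt(0.301198 / 0.11)
w = 1.655 m


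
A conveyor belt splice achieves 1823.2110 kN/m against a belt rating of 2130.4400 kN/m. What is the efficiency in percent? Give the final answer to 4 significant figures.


Eff = 1823.2110 / 2130.4400 * 100
Eff = 85.58 %


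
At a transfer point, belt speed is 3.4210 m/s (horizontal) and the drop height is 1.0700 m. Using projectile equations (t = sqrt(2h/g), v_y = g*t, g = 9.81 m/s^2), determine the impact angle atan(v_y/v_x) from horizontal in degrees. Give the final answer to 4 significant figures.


t = sqrt(2*1.0700/9.81) = 0.46706 s
v_y = 9.81 * 0.46706 = 4.58186 m/s
angle = atan(4.58186 / 3.4210) = 53.25 deg


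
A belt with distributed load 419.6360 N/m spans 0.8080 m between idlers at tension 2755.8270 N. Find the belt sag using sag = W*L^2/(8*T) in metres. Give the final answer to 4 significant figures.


sag = 419.6360 * 0.8080^2 / (8 * 2755.8270)
sag = 0.01243 m


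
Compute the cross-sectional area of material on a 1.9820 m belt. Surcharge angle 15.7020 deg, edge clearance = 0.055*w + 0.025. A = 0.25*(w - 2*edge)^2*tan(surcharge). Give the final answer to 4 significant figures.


edge = 0.055*1.9820 + 0.025 = 0.13401 m
ew = 1.9820 - 2*0.13401 = 1.71398 m
A = 0.25 * 1.71398^2 * tan(15.7020 deg)
A = 0.2065 m^2


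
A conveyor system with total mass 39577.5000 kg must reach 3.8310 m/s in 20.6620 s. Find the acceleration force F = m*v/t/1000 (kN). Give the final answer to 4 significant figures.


F = 39577.5000 * 3.8310 / 20.6620 / 1000
F = 7.338 kN


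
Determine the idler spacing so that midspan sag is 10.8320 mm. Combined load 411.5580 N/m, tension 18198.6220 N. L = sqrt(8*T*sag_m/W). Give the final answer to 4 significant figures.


sag = 10.8320/1000 = 0.010832 m
L = sqrt(8 * 18198.6220 * 0.010832 / 411.5580)
L = 1.958 m


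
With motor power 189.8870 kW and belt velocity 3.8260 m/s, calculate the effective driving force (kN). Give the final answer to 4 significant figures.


Te = P / v = 189.8870 / 3.8260
Te = 49.63 kN


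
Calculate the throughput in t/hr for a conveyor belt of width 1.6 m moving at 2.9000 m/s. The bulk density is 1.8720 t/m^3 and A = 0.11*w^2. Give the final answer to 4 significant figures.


A = 0.11 * 1.6^2 = 0.2816 m^2
C = 0.2816 * 2.9000 * 1.8720 * 3600
C = 5504 t/hr


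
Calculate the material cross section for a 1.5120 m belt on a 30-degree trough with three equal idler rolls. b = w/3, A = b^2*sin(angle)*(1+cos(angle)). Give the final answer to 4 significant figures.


b = 1.5120/3 = 0.504 m
A = 0.504^2 * sin(30 deg) * (1 + cos(30 deg))
A = 0.2370 m^2


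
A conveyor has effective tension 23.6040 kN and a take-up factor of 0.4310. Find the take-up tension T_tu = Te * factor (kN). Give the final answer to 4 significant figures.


T_tu = 23.6040 * 0.4310
T_tu = 10.17 kN


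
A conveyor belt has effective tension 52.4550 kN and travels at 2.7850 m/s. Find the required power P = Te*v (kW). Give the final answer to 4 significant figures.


P = Te * v = 52.4550 * 2.7850
P = 146.1 kW


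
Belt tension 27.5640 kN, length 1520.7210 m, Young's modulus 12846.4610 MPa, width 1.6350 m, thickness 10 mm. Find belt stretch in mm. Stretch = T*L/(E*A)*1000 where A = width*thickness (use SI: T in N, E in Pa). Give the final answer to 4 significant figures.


A = 1.6350 * 0.01 = 0.01635 m^2
Stretch = 27.5640*1000 * 1520.7210 / (12846.4610e6 * 0.01635) * 1000
Stretch = 199.6 mm


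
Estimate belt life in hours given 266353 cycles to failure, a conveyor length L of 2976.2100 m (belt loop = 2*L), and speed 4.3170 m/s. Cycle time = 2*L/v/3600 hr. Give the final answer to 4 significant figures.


cycle_time = 2 * 2976.2100 / 4.3170 / 3600 = 0.383009 hr
life = 266353 * 0.383009 = 102000 hours


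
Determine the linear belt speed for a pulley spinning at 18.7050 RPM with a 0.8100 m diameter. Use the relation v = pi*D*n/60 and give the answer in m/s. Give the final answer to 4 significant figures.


v = pi * 0.8100 * 18.7050 / 60
v = 0.7933 m/s


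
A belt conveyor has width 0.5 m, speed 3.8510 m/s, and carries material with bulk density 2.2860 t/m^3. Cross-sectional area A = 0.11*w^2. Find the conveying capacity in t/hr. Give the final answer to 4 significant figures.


A = 0.11 * 0.5^2 = 0.0275 m^2
C = 0.0275 * 3.8510 * 2.2860 * 3600
C = 871.5 t/hr


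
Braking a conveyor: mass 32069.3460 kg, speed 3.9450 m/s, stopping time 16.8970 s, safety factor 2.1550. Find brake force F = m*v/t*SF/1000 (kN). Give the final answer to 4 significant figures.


F = 32069.3460 * 3.9450 / 16.8970 * 2.1550 / 1000
F = 16.14 kN


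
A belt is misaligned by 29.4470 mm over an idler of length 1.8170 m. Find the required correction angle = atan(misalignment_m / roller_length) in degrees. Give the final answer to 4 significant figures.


misalign_m = 29.4470 / 1000 = 0.029447 m
angle = atan(0.029447 / 1.8170)
angle = 0.9285 deg


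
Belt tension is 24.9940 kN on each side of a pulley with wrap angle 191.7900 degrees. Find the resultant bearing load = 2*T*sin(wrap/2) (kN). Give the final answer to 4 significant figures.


F = 2 * 24.9940 * sin(191.7900/2 deg)
F = 49.72 kN


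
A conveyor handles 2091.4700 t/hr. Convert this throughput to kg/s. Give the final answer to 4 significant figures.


m_dot = 2091.4700 * 1000 / 3600
m_dot = 581.0 kg/s


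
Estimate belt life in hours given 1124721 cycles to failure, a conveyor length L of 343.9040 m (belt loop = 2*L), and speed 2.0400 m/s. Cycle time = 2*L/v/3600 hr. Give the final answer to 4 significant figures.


cycle_time = 2 * 343.9040 / 2.0400 / 3600 = 0.0936558 hr
life = 1124721 * 0.0936558 = 105300 hours


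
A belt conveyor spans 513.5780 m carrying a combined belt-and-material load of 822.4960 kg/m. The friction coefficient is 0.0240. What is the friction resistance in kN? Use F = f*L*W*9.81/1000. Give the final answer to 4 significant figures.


F = 0.0240 * 513.5780 * 822.4960 * 9.81 / 1000
F = 99.45 kN


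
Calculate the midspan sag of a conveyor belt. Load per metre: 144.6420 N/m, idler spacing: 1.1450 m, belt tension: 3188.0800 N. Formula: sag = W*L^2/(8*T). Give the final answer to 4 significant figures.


sag = 144.6420 * 1.1450^2 / (8 * 3188.0800)
sag = 0.007435 m


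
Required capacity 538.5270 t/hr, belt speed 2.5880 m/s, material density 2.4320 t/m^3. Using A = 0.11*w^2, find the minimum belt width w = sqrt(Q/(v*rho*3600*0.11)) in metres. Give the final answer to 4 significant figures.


A_req = 538.5270 / (2.5880 * 2.4320 * 3600) = 0.0237672 m^2
w = sqrt(0.0237672 / 0.11)
w = 0.4648 m


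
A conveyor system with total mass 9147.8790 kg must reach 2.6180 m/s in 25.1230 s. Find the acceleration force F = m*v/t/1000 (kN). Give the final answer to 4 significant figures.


F = 9147.8790 * 2.6180 / 25.1230 / 1000
F = 0.9533 kN


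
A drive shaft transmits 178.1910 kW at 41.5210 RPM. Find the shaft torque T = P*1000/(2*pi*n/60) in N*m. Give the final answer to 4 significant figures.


omega = 2*pi*41.5210/60 = 4.34807 rad/s
T = 178.1910*1000 / 4.34807
T = 40980 N*m


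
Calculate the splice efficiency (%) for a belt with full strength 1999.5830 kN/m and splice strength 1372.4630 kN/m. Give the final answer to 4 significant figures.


Eff = 1372.4630 / 1999.5830 * 100
Eff = 68.64 %


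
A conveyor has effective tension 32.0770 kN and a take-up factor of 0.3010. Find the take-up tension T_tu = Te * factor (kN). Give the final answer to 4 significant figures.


T_tu = 32.0770 * 0.3010
T_tu = 9.655 kN


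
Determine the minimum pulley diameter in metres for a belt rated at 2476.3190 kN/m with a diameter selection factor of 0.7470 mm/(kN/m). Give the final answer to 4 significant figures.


D = 2476.3190 * 0.7470 / 1000
D = 1.850 m


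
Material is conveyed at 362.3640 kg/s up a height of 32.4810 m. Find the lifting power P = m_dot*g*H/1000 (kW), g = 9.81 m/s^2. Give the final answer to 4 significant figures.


P = 362.3640 * 9.81 * 32.4810 / 1000
P = 115.5 kW


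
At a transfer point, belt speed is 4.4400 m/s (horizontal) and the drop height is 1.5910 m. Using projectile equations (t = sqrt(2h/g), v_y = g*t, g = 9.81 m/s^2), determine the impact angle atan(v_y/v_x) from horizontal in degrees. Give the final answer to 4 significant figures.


t = sqrt(2*1.5910/9.81) = 0.569529 s
v_y = 9.81 * 0.569529 = 5.58708 m/s
angle = atan(5.58708 / 4.4400) = 51.53 deg


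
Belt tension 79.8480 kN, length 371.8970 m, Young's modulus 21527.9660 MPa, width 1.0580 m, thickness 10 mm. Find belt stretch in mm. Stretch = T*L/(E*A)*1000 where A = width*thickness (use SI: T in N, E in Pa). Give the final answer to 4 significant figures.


A = 1.0580 * 0.01 = 0.01058 m^2
Stretch = 79.8480*1000 * 371.8970 / (21527.9660e6 * 0.01058) * 1000
Stretch = 130.4 mm


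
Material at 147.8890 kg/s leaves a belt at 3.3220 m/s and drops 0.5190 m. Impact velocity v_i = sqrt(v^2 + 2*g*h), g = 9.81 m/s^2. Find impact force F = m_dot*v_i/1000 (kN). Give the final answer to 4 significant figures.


v_i = sqrt(3.3220^2 + 2*9.81*0.5190) = 4.60635 m/s
F = 147.8890 * 4.60635 / 1000
F = 0.6812 kN


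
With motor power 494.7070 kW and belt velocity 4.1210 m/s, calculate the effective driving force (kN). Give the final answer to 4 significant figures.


Te = P / v = 494.7070 / 4.1210
Te = 120.0 kN


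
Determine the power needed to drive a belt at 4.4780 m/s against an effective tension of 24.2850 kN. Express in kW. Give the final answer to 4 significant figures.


P = Te * v = 24.2850 * 4.4780
P = 108.7 kW


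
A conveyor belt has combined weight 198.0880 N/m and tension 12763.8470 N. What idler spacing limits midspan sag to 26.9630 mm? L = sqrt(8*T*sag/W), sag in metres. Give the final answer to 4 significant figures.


sag = 26.9630/1000 = 0.026963 m
L = sqrt(8 * 12763.8470 * 0.026963 / 198.0880)
L = 3.728 m


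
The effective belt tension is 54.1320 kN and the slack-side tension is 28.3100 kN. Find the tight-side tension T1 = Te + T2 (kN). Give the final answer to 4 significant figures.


T1 = Te + T2 = 54.1320 + 28.3100
T1 = 82.44 kN


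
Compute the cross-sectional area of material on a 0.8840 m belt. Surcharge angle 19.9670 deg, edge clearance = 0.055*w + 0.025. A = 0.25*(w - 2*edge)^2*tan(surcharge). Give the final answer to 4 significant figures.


edge = 0.055*0.8840 + 0.025 = 0.07362 m
ew = 0.8840 - 2*0.07362 = 0.73676 m
A = 0.25 * 0.73676^2 * tan(19.9670 deg)
A = 0.04930 m^2


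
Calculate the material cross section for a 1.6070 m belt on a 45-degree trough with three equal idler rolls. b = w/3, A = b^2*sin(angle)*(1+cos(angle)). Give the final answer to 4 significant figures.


b = 1.6070/3 = 0.535667 m
A = 0.535667^2 * sin(45 deg) * (1 + cos(45 deg))
A = 0.3464 m^2


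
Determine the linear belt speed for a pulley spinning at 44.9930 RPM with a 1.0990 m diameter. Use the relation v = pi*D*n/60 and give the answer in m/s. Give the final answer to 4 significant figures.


v = pi * 1.0990 * 44.9930 / 60
v = 2.589 m/s


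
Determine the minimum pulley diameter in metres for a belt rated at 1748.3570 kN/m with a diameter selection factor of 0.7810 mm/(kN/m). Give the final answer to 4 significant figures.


D = 1748.3570 * 0.7810 / 1000
D = 1.365 m


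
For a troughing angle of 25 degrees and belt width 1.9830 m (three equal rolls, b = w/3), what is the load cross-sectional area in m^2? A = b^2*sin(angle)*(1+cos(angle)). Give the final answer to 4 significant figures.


b = 1.9830/3 = 0.661 m
A = 0.661^2 * sin(25 deg) * (1 + cos(25 deg))
A = 0.3520 m^2


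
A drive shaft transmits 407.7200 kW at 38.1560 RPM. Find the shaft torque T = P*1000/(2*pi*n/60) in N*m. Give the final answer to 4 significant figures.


omega = 2*pi*38.1560/60 = 3.99569 rad/s
T = 407.7200*1000 / 3.99569
T = 102000 N*m


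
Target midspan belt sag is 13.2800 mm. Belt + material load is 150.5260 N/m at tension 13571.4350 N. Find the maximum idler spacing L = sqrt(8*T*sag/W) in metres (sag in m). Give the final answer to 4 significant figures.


sag = 13.2800/1000 = 0.013280 m
L = sqrt(8 * 13571.4350 * 0.013280 / 150.5260)
L = 3.095 m


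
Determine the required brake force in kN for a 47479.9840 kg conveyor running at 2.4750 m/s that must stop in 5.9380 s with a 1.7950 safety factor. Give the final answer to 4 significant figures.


F = 47479.9840 * 2.4750 / 5.9380 * 1.7950 / 1000
F = 35.52 kN


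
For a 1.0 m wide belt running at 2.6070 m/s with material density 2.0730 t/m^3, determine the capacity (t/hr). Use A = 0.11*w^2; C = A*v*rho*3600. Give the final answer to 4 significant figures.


A = 0.11 * 1.0^2 = 0.11 m^2
C = 0.11 * 2.6070 * 2.0730 * 3600
C = 2140 t/hr


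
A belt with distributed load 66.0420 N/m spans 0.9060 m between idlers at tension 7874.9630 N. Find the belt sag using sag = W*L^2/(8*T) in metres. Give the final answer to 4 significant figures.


sag = 66.0420 * 0.9060^2 / (8 * 7874.9630)
sag = 0.0008605 m


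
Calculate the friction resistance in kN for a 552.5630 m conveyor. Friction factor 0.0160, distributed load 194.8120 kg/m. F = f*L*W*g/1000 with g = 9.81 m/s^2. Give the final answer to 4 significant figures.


F = 0.0160 * 552.5630 * 194.8120 * 9.81 / 1000
F = 16.90 kN


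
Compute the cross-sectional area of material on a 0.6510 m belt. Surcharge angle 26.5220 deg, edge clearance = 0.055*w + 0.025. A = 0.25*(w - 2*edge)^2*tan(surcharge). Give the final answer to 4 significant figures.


edge = 0.055*0.6510 + 0.025 = 0.060805 m
ew = 0.6510 - 2*0.060805 = 0.52939 m
A = 0.25 * 0.52939^2 * tan(26.5220 deg)
A = 0.03497 m^2


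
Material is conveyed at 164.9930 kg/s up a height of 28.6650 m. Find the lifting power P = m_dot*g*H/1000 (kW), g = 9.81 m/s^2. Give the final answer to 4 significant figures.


P = 164.9930 * 9.81 * 28.6650 / 1000
P = 46.40 kW


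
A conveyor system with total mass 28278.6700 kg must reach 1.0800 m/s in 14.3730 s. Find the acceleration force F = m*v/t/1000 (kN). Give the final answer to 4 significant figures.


F = 28278.6700 * 1.0800 / 14.3730 / 1000
F = 2.125 kN


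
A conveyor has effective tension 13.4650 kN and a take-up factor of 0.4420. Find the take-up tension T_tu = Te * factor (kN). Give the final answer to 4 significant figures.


T_tu = 13.4650 * 0.4420
T_tu = 5.952 kN


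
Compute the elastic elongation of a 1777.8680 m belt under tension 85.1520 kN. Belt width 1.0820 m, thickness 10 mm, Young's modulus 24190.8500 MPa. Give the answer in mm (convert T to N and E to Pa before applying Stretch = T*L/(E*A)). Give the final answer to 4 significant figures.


A = 1.0820 * 0.01 = 0.01082 m^2
Stretch = 85.1520*1000 * 1777.8680 / (24190.8500e6 * 0.01082) * 1000
Stretch = 578.4 mm


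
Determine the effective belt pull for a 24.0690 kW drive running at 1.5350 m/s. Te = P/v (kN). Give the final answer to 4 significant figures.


Te = P / v = 24.0690 / 1.5350
Te = 15.68 kN


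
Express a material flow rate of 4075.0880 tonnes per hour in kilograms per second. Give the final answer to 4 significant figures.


m_dot = 4075.0880 * 1000 / 3600
m_dot = 1132 kg/s


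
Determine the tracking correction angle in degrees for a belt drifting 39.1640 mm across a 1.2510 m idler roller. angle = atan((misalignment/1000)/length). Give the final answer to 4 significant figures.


misalign_m = 39.1640 / 1000 = 0.039164 m
angle = atan(0.039164 / 1.2510)
angle = 1.793 deg


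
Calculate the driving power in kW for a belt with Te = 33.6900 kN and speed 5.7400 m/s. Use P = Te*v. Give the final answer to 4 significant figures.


P = Te * v = 33.6900 * 5.7400
P = 193.4 kW


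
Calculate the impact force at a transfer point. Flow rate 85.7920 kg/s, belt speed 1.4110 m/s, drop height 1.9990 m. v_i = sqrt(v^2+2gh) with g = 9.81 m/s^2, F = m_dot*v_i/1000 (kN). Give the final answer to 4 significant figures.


v_i = sqrt(1.4110^2 + 2*9.81*1.9990) = 6.4196 m/s
F = 85.7920 * 6.4196 / 1000
F = 0.5508 kN


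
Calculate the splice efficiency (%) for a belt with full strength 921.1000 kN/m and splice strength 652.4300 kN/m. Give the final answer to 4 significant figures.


Eff = 652.4300 / 921.1000 * 100
Eff = 70.83 %


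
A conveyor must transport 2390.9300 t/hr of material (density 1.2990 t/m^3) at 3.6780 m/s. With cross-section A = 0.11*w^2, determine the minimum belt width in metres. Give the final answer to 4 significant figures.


A_req = 2390.9300 / (3.6780 * 1.2990 * 3600) = 0.139009 m^2
w = sqrt(0.139009 / 0.11)
w = 1.124 m


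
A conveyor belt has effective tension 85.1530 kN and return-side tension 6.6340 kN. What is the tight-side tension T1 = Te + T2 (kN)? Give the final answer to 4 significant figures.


T1 = Te + T2 = 85.1530 + 6.6340
T1 = 91.79 kN


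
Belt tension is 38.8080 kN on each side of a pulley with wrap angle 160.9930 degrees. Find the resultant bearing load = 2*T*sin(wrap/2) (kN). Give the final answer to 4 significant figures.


F = 2 * 38.8080 * sin(160.9930/2 deg)
F = 76.55 kN


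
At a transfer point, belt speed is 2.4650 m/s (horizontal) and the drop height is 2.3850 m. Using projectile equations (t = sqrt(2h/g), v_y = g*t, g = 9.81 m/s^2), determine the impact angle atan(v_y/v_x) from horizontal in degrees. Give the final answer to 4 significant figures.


t = sqrt(2*2.3850/9.81) = 0.697308 s
v_y = 9.81 * 0.697308 = 6.84059 m/s
angle = atan(6.84059 / 2.4650) = 70.18 deg


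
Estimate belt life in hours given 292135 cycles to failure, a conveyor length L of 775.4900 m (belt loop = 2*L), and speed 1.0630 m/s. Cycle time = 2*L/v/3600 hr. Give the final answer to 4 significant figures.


cycle_time = 2 * 775.4900 / 1.0630 / 3600 = 0.405294 hr
life = 292135 * 0.405294 = 118400 hours


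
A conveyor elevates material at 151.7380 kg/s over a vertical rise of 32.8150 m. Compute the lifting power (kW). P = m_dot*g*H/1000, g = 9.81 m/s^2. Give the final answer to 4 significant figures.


P = 151.7380 * 9.81 * 32.8150 / 1000
P = 48.85 kW


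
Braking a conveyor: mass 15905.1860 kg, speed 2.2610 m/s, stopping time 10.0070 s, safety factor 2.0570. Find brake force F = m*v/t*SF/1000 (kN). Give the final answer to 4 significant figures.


F = 15905.1860 * 2.2610 / 10.0070 * 2.0570 / 1000
F = 7.392 kN


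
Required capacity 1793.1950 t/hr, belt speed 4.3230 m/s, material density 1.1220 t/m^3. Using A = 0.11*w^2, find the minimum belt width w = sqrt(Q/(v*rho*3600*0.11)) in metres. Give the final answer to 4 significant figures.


A_req = 1793.1950 / (4.3230 * 1.1220 * 3600) = 0.102694 m^2
w = sqrt(0.102694 / 0.11)
w = 0.9662 m


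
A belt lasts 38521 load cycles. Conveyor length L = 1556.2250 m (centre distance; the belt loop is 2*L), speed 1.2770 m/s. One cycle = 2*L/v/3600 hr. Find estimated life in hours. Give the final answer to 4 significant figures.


cycle_time = 2 * 1556.2250 / 1.2770 / 3600 = 0.677032 hr
life = 38521 * 0.677032 = 26080 hours


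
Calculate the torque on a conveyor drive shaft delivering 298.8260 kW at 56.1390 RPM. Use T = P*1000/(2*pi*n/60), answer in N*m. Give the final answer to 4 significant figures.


omega = 2*pi*56.1390/60 = 5.87886 rad/s
T = 298.8260*1000 / 5.87886
T = 50830 N*m


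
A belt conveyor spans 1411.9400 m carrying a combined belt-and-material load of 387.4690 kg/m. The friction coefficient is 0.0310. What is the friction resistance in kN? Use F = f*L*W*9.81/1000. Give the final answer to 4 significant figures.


F = 0.0310 * 1411.9400 * 387.4690 * 9.81 / 1000
F = 166.4 kN


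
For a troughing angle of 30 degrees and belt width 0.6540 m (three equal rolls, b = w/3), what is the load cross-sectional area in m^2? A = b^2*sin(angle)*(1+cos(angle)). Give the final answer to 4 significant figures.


b = 0.6540/3 = 0.218 m
A = 0.218^2 * sin(30 deg) * (1 + cos(30 deg))
A = 0.04434 m^2


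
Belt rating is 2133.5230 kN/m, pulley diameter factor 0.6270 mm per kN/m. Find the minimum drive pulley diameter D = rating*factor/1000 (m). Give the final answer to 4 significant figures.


D = 2133.5230 * 0.6270 / 1000
D = 1.338 m


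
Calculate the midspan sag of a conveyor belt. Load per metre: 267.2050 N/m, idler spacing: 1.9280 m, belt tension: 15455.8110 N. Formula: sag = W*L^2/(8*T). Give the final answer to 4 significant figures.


sag = 267.2050 * 1.9280^2 / (8 * 15455.8110)
sag = 0.008033 m


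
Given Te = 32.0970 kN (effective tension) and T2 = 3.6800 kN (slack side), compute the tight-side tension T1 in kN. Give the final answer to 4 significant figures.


T1 = Te + T2 = 32.0970 + 3.6800
T1 = 35.78 kN


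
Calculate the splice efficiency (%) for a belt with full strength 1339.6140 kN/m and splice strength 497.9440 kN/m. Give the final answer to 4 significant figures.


Eff = 497.9440 / 1339.6140 * 100
Eff = 37.17 %


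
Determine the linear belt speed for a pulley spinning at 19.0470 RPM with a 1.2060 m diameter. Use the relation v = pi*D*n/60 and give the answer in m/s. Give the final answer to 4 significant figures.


v = pi * 1.2060 * 19.0470 / 60
v = 1.203 m/s


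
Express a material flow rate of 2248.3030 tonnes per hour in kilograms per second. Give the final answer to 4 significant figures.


m_dot = 2248.3030 * 1000 / 3600
m_dot = 624.5 kg/s


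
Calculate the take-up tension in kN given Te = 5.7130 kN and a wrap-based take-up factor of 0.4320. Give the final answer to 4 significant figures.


T_tu = 5.7130 * 0.4320
T_tu = 2.468 kN


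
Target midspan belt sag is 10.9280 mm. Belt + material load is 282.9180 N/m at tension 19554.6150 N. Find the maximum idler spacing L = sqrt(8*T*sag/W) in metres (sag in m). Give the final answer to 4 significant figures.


sag = 10.9280/1000 = 0.010928 m
L = sqrt(8 * 19554.6150 * 0.010928 / 282.9180)
L = 2.458 m


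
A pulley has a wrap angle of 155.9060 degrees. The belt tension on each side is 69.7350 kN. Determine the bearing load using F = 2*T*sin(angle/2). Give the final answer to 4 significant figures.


F = 2 * 69.7350 * sin(155.9060/2 deg)
F = 136.4 kN


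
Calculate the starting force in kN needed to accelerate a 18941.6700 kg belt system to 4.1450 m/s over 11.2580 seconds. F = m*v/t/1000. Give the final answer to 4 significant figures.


F = 18941.6700 * 4.1450 / 11.2580 / 1000
F = 6.974 kN


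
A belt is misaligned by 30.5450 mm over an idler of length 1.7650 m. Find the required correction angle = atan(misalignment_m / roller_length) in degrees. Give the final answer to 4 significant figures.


misalign_m = 30.5450 / 1000 = 0.030545 m
angle = atan(0.030545 / 1.7650)
angle = 0.9915 deg


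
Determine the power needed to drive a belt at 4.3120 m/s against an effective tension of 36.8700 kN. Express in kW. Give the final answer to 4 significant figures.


P = Te * v = 36.8700 * 4.3120
P = 159.0 kW


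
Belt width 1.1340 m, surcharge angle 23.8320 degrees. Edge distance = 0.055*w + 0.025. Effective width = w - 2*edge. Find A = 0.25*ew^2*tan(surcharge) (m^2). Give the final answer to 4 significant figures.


edge = 0.055*1.1340 + 0.025 = 0.08737 m
ew = 1.1340 - 2*0.08737 = 0.95926 m
A = 0.25 * 0.95926^2 * tan(23.8320 deg)
A = 0.1016 m^2


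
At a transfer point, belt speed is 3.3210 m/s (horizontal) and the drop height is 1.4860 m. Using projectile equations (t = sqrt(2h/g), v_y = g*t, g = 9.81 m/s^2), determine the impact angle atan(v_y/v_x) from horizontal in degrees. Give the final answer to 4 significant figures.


t = sqrt(2*1.4860/9.81) = 0.550415 s
v_y = 9.81 * 0.550415 = 5.39957 m/s
angle = atan(5.39957 / 3.3210) = 58.41 deg


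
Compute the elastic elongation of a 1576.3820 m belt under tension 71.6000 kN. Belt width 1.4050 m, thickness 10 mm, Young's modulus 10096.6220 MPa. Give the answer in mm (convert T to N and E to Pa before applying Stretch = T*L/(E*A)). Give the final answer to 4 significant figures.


A = 1.4050 * 0.01 = 0.01405 m^2
Stretch = 71.6000*1000 * 1576.3820 / (10096.6220e6 * 0.01405) * 1000
Stretch = 795.7 mm


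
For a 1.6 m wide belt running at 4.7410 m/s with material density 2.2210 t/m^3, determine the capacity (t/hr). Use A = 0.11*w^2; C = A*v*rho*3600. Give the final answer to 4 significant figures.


A = 0.11 * 1.6^2 = 0.2816 m^2
C = 0.2816 * 4.7410 * 2.2210 * 3600
C = 10670 t/hr


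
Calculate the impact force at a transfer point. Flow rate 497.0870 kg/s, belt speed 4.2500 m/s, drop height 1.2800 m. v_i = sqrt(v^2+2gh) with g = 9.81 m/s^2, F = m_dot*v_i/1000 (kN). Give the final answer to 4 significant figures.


v_i = sqrt(4.2500^2 + 2*9.81*1.2800) = 6.57085 m/s
F = 497.0870 * 6.57085 / 1000
F = 3.266 kN


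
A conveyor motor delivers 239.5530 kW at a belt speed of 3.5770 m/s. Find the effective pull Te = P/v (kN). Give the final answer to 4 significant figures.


Te = P / v = 239.5530 / 3.5770
Te = 66.97 kN


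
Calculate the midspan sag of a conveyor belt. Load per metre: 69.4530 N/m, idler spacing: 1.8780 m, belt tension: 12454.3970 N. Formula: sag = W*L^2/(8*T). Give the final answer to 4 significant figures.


sag = 69.4530 * 1.8780^2 / (8 * 12454.3970)
sag = 0.002458 m


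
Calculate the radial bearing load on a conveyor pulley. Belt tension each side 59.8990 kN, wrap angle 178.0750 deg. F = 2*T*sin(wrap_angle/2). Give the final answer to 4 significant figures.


F = 2 * 59.8990 * sin(178.0750/2 deg)
F = 119.8 kN


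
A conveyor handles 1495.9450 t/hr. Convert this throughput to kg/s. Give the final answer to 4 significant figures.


m_dot = 1495.9450 * 1000 / 3600
m_dot = 415.5 kg/s


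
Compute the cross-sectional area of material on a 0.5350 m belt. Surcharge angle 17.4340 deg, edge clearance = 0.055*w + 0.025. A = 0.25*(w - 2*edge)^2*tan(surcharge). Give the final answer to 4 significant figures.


edge = 0.055*0.5350 + 0.025 = 0.054425 m
ew = 0.5350 - 2*0.054425 = 0.42615 m
A = 0.25 * 0.42615^2 * tan(17.4340 deg)
A = 0.01426 m^2
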